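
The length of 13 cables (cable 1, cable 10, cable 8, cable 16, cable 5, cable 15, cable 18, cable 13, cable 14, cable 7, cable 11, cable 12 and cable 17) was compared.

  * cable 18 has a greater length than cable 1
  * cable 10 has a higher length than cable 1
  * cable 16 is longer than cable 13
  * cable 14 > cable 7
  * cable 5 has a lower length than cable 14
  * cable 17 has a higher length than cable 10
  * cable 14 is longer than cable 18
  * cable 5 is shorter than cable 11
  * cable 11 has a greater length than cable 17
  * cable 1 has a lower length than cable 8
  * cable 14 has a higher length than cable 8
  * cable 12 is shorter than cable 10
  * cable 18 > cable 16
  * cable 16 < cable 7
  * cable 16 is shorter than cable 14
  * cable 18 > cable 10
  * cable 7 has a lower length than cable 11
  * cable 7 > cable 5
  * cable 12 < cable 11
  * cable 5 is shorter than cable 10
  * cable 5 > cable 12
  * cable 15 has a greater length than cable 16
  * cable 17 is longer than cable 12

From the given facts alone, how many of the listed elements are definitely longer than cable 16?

The elements the relations force above cable 16 are cable 18, cable 7, cable 15, cable 14, cable 11 — no chain reaches any other.
That is 5.

5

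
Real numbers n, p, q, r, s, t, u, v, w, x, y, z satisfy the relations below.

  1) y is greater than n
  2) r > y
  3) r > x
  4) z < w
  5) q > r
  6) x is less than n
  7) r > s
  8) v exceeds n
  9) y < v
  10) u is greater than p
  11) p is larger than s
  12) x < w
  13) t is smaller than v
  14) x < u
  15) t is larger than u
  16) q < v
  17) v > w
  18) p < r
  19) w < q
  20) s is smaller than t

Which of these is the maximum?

v

x is not greatest since x < r; n is not greatest since n < v; s is not greatest since s < p; z is not greatest since z < w; w is not greatest since w < q; p is not greatest since p < u; u is not greatest since u < t; y is not greatest since y < v; r is not greatest since r < q; q is not greatest since q < v; t is not greatest since t < v.
Only v has nothing above it, so v is the maximum.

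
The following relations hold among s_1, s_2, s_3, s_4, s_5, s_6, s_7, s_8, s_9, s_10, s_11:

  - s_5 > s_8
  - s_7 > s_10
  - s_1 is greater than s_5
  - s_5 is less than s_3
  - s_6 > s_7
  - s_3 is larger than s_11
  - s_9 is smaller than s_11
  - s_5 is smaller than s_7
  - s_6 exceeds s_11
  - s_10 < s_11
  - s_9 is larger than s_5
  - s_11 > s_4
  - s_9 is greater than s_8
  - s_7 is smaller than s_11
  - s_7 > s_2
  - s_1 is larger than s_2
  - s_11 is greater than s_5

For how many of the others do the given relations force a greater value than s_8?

7

Directly above s_8: s_5, s_9.
One step further: s_7, s_1, s_11, s_3 (6 so far).
One step further: s_6 (7 so far).
Nothing else is reachable above s_8; 7 in all.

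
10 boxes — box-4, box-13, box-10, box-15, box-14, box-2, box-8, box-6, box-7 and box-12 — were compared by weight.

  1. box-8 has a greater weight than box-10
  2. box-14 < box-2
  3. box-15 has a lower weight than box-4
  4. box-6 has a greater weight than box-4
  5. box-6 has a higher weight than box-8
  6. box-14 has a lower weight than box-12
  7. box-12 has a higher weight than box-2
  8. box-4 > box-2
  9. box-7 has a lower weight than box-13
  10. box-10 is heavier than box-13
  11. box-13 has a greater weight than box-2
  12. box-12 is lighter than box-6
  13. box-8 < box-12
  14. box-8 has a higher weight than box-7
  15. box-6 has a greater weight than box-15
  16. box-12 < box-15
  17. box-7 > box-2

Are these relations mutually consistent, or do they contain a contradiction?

The single ordering box-14 < box-2 < box-7 < box-13 < box-10 < box-8 < box-12 < box-15 < box-4 < box-6 satisfies every listed relation, so no contradiction arises.

consistent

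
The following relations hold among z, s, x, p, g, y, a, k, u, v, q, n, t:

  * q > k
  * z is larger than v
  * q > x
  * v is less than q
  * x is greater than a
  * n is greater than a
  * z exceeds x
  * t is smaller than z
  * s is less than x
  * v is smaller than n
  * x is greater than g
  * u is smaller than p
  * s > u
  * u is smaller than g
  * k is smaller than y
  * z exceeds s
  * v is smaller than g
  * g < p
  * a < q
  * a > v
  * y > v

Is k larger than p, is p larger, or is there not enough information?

Following every chain through k: above k we get y, q.
p is not reached, and no chain runs the other way from p to k.
So the given relations leave the order of k and p undetermined.

undetermined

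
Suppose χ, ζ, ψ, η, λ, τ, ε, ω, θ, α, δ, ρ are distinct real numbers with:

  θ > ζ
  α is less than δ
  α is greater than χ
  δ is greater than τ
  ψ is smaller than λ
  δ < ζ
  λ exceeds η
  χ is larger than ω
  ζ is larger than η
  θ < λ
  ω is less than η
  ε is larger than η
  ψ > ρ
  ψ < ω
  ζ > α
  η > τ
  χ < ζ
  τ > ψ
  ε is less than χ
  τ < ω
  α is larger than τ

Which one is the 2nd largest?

The consecutive relations fix a unique order: ρ < ψ < τ < ω < η < ε < χ < α < δ < ζ < θ < λ.
Counting 2 from the largest end gives θ.

θ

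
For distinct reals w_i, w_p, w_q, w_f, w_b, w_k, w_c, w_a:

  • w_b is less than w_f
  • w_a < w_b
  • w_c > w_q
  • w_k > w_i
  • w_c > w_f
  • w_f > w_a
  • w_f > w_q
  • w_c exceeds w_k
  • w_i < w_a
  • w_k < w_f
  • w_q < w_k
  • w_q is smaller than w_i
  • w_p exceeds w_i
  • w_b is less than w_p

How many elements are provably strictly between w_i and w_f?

Chaining upward from w_i reaches: w_a, w_k, w_b, w_c, w_p.
Chaining downward from w_f reaches: w_q, w_a, w_k, w_b.
Strictly between w_i and w_f are those in both lists: w_a, w_k, w_b — 3 elements.

3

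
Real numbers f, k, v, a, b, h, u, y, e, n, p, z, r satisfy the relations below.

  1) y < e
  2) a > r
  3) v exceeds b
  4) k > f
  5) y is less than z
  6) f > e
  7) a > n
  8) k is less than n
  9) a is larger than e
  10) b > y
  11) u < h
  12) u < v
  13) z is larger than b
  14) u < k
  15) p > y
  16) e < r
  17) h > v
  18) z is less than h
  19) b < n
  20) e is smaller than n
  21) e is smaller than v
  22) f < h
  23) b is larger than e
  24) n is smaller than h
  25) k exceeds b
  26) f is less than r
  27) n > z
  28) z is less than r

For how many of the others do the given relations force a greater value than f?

The elements the relations force above f are k, r, n, a, h — no chain reaches any other.
That is 5.

5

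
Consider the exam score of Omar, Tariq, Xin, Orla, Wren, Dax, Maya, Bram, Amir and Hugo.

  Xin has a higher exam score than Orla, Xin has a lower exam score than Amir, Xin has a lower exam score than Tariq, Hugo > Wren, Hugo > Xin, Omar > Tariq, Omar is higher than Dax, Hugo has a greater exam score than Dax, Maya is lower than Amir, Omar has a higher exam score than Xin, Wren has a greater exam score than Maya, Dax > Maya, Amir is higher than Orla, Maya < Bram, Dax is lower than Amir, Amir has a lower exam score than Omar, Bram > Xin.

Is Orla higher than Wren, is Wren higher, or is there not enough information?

Following every chain through Orla: above Orla we get Xin, Bram, Hugo, Tariq, Amir, Omar.
Wren is not reached, and no chain runs the other way from Wren to Orla.
So the given relations leave the order of Orla and Wren undetermined.

undetermined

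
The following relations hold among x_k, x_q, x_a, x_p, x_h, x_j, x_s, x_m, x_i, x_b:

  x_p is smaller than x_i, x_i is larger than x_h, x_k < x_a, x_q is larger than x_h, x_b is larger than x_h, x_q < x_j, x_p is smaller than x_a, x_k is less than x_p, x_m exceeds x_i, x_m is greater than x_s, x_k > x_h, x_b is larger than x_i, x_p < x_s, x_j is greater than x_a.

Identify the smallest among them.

Chaining upward from x_h: directly above it, x_k, x_q, x_i, x_b; then x_p, x_a, x_m, x_j; then x_s.
That covers every other element, and nothing is given below x_h, so x_h is the smallest.

x_h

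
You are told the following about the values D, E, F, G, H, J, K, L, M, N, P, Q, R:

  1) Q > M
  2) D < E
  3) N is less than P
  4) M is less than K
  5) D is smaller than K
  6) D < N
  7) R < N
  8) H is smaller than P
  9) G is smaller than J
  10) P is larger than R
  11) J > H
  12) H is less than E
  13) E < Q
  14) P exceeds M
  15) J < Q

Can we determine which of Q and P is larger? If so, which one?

undetermined

Following every chain through P: below P we get D, H, R, M, N.
Q is not reached, and no chain runs the other way from Q to P.
So the given relations leave the order of P and Q undetermined.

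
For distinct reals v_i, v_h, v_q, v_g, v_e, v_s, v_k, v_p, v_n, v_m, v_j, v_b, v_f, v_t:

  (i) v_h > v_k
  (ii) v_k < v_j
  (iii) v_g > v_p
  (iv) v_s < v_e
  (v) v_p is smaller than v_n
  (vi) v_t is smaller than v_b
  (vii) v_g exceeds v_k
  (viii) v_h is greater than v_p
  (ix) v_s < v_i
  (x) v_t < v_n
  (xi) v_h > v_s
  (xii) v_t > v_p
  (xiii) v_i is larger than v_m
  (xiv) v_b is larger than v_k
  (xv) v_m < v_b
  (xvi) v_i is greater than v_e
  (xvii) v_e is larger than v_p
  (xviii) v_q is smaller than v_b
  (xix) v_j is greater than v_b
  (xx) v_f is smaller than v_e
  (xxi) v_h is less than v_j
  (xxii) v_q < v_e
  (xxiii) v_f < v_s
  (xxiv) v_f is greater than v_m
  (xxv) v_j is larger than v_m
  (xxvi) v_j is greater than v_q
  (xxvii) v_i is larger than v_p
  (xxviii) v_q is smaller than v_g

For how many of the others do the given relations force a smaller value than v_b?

Directly below v_b: v_m, v_q, v_k, v_t.
One step further: v_p (5 so far).
Nothing else is reachable below v_b; 5 in all.

5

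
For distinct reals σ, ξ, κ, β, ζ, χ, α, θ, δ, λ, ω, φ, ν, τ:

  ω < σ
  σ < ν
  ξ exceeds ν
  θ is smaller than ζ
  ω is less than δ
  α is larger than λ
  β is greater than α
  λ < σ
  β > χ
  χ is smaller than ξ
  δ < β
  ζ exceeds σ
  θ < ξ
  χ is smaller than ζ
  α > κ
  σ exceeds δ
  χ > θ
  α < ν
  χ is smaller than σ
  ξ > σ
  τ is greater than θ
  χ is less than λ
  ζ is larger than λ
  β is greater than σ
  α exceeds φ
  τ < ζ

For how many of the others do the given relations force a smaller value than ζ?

7

From ζ the given relations immediately reach θ, τ, χ, λ, σ.
From those, ω, δ — 7 in total.
No other element is forced below ζ by the given relations, so the count is 7.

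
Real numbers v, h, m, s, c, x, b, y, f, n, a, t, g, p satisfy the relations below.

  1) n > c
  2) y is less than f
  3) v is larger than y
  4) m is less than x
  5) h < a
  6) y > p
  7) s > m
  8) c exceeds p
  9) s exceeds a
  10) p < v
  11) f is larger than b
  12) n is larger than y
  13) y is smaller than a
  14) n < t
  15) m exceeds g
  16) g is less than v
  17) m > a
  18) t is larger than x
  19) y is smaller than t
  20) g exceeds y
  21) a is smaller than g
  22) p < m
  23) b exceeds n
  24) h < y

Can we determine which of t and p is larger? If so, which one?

t

Link the given pairs in sequence: p < y; y < g; g < m; m < x; x < t.
Together: p < y < g < m < x < t.
So t is larger.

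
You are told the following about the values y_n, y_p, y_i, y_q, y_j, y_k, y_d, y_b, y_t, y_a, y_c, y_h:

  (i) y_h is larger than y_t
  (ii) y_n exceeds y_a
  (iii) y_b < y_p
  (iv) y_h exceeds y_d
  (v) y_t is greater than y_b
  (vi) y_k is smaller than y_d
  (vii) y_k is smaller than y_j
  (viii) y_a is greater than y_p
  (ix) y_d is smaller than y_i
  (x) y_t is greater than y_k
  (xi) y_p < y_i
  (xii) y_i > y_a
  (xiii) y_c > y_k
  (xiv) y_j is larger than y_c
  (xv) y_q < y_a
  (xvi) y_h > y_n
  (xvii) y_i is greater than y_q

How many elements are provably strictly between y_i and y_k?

1

Chaining upward from y_k reaches: y_c, y_d, y_j, y_t, y_h.
Chaining downward from y_i reaches: y_b, y_q, y_p, y_a, y_d.
Strictly between y_k and y_i are those in both lists: y_d — 1 element.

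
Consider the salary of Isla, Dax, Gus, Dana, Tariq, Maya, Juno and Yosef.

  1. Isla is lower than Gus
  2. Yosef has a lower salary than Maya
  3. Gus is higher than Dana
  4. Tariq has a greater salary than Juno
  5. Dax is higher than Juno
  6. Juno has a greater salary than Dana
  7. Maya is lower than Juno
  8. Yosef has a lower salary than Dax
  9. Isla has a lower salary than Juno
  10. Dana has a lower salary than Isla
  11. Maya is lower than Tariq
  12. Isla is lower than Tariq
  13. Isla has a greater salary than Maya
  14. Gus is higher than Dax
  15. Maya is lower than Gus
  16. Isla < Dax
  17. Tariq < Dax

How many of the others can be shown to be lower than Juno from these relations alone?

The elements the relations force below Juno are Yosef, Maya, Dana, Isla — no chain reaches any other.
That is 4.

4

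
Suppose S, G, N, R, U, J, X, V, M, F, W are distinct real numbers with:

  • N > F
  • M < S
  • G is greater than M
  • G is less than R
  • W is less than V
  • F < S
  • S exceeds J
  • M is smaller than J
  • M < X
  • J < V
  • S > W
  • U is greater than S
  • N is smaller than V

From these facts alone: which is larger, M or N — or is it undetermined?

undetermined

Following every chain through M: above M we get X, G, J, R, V, S, U.
N is not reached, and no chain runs the other way from N to M.
So the given relations leave the order of M and N undetermined.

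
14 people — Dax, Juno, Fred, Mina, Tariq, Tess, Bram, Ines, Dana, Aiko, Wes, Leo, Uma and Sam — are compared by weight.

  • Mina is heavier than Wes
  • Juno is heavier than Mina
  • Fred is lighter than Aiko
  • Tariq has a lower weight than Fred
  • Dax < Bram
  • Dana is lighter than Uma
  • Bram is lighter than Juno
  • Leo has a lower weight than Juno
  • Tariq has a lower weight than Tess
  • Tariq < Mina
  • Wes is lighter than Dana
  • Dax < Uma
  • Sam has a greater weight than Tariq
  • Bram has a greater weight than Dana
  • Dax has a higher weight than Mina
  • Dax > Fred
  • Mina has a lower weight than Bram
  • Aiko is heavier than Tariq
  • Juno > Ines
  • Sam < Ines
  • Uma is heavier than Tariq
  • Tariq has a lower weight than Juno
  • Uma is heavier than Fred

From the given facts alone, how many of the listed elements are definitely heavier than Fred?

5

The elements the relations force above Fred are Dax, Bram, Aiko, Uma, Juno — no chain reaches any other.
That is 5.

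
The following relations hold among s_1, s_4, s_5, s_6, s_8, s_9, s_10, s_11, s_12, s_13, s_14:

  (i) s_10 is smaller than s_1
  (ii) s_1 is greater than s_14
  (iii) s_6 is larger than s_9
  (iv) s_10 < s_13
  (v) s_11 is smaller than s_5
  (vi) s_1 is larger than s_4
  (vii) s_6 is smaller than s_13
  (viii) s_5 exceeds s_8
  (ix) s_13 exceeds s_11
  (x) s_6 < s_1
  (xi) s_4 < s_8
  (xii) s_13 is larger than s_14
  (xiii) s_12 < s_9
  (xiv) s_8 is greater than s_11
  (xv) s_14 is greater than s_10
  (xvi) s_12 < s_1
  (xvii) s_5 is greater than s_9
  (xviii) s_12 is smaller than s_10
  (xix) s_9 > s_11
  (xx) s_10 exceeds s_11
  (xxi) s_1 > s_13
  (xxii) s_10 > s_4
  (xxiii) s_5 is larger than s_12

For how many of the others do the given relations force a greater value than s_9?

The elements the relations force above s_9 are s_6, s_5, s_13, s_1 — no chain reaches any other.
That is 4.

4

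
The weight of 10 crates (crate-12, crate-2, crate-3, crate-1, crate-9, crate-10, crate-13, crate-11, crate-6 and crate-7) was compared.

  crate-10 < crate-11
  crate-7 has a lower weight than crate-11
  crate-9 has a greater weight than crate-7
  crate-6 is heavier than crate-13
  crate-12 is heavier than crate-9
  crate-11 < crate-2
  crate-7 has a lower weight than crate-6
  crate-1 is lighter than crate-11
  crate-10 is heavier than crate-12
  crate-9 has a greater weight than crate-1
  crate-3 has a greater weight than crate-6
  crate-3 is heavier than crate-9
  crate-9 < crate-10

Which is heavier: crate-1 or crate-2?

crate-2

The relevant relations are crate-1 < crate-9; crate-9 < crate-12; crate-12 < crate-10; crate-10 < crate-11; crate-11 < crate-2.
Chaining these gives crate-1 < crate-9 < crate-12 < crate-10 < crate-11 < crate-2.
So crate-1 < crate-2; crate-2 is the heavier of the two.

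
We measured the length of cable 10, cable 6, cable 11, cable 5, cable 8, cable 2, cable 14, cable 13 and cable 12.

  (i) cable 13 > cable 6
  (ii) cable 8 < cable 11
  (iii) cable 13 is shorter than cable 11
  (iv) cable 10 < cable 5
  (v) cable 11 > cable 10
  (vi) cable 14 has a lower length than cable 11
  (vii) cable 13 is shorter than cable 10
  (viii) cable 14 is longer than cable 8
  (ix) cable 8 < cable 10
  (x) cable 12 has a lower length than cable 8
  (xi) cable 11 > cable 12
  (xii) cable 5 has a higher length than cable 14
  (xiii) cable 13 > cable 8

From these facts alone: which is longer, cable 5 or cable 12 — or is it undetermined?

cable 5

Link the given pairs in sequence: cable 12 < cable 8; cable 8 < cable 13; cable 13 < cable 10; cable 10 < cable 5.
Together: cable 12 < cable 8 < cable 13 < cable 10 < cable 5.
So cable 5 is longer.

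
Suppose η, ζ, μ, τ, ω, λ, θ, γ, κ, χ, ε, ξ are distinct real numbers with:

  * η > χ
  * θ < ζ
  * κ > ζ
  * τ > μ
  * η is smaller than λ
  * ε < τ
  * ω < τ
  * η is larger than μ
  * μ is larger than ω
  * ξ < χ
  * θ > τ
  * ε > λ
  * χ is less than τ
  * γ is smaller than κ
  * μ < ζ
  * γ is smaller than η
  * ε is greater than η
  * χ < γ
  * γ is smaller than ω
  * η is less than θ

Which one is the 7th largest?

The consecutive relations fix a unique order: ξ < χ < γ < ω < μ < η < λ < ε < τ < θ < ζ < κ.
The 7th largest is η.

η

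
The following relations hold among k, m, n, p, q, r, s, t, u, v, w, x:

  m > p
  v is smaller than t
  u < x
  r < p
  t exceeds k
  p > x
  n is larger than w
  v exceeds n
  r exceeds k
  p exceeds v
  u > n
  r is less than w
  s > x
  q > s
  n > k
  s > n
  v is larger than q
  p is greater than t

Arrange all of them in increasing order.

k < r < w < n < u < x < s < q < v < t < p < m

Nothing is placed below k, so it is least; from there k < r; r < w; w < n; n < u; u < x; x < s; s < q; q < v; v < t; t < p; p < m, each given directly.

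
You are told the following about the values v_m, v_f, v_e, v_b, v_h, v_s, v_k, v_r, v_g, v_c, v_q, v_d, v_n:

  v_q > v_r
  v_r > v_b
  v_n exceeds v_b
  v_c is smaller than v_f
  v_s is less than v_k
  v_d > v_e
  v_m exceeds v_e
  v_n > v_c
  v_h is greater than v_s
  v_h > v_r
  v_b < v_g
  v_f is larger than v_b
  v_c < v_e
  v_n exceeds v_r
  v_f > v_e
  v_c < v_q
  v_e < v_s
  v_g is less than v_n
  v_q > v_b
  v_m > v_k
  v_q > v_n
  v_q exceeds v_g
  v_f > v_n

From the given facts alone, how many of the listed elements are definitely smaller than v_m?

The elements the relations force below v_m are v_c, v_e, v_s, v_k — no chain reaches any other.
That is 4.

4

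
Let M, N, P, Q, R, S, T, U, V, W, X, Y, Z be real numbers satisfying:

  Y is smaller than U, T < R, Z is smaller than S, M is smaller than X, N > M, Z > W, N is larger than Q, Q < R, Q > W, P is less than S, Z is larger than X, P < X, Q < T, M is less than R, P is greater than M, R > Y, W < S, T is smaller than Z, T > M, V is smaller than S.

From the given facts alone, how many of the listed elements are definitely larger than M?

7

From M the given relations immediately reach P, X, N, T, R.
From those, Z, S — 7 in total.
Nothing else is reachable above M; 7 in all.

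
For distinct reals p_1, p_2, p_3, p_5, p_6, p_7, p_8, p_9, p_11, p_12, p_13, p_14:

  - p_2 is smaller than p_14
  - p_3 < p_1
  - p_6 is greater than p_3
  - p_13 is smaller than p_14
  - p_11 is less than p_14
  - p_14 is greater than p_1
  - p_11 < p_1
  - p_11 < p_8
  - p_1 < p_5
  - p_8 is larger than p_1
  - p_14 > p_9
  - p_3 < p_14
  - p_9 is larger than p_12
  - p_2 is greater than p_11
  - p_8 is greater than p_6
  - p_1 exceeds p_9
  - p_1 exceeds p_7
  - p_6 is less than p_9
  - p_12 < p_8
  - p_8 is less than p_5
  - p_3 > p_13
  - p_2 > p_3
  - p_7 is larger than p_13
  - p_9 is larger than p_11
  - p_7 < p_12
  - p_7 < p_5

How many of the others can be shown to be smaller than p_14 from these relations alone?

9

Directly below p_14: p_13, p_3, p_11, p_2, p_9, p_1.
One step further: p_7, p_6, p_12 (9 so far).
No other element is forced below p_14 by the given relations, so the count is 9.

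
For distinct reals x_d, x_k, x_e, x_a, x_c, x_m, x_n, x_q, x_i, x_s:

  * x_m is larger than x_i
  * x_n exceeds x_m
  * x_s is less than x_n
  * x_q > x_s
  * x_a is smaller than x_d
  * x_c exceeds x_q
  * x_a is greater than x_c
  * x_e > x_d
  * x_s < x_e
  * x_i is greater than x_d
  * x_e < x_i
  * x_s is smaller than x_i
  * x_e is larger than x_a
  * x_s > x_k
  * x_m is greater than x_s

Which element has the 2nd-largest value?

The consecutive relations fix a unique order: x_k < x_s < x_q < x_c < x_a < x_d < x_e < x_i < x_m < x_n.
Counting 2 from the largest end gives x_m.

x_m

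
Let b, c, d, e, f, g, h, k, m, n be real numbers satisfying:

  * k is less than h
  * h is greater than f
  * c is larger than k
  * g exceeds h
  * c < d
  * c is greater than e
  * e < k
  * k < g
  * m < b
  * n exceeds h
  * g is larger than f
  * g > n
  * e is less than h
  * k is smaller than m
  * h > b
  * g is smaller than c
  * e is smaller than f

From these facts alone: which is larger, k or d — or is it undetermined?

d

k < m and m < b give k < b.
With b < h: k < m < b < h.
Then h < n extends the chain to n.
With n < g: k < m < b < h < n < g.
With g < c: k < m < b < h < n < g < c.
With c < d: k < m < b < h < n < g < c < d.
So d is larger.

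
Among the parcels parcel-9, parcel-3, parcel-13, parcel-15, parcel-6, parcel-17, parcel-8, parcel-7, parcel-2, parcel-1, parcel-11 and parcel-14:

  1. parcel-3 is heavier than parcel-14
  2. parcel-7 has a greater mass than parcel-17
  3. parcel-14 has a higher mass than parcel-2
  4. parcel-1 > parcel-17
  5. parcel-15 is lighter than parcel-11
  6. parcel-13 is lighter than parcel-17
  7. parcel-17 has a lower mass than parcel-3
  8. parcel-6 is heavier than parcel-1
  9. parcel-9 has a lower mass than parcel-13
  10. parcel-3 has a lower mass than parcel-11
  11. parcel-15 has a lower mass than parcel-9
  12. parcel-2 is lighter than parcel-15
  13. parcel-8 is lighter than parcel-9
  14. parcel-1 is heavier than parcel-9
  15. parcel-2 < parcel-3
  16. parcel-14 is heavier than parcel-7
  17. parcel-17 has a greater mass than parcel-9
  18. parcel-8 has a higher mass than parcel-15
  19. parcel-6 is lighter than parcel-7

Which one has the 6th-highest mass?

Piecing the relations together gives one ordering: parcel-2 < parcel-15 < parcel-8 < parcel-9 < parcel-13 < parcel-17 < parcel-1 < parcel-6 < parcel-7 < parcel-14 < parcel-3 < parcel-11.
Counting 6 from the largest end gives parcel-1.

parcel-1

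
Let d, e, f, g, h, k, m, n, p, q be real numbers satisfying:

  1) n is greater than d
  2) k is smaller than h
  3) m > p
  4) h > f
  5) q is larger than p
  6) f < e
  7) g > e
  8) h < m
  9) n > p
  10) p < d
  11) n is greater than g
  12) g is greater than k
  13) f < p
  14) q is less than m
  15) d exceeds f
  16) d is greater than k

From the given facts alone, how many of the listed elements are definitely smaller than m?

5

Directly below m: p, h, q.
One step further: k, f (5 so far).
Nothing else is reachable below m; 5 in all.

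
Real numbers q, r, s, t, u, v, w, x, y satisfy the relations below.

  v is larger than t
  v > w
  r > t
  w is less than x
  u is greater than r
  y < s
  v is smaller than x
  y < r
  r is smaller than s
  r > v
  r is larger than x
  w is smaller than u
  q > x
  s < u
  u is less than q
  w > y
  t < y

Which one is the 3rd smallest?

w

The consecutive relations fix a unique order: t < y < w < v < x < r < s < u < q.
The 3rd smallest is w.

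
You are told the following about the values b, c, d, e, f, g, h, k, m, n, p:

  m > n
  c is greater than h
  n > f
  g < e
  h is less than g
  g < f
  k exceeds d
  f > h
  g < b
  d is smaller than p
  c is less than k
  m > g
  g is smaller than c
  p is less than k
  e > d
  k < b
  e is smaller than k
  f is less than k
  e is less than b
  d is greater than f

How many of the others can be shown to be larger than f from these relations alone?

7

From f the given relations immediately reach n, d, k.
From those, e, m, p, b — 7 in total.
Nothing else is reachable above f; 7 in all.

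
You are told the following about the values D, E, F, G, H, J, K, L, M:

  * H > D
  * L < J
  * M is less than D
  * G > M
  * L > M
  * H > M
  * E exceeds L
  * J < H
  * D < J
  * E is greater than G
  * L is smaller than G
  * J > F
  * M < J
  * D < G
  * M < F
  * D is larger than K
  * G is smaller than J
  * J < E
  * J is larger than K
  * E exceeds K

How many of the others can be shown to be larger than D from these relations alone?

The elements the relations force above D are G, J, H, E — no chain reaches any other.
That is 4.

4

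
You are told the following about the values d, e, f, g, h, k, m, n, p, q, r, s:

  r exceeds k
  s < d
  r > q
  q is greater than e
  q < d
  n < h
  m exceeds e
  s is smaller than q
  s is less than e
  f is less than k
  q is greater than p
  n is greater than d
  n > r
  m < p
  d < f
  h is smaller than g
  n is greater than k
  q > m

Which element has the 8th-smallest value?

The consecutive relations fix a unique order: s < e < m < p < q < d < f < k < r < n < h < g.
The 8th smallest is k.

k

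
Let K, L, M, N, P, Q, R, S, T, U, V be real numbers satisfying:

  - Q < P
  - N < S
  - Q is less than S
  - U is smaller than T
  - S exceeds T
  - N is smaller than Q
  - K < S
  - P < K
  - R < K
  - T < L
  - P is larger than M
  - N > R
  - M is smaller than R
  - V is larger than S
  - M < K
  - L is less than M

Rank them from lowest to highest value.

Nothing is placed below U, so it is least; from there U < T; T < L; L < M; M < R; R < N; N < Q; Q < P; P < K; K < S; S < V, each given directly.

U < T < L < M < R < N < Q < P < K < S < V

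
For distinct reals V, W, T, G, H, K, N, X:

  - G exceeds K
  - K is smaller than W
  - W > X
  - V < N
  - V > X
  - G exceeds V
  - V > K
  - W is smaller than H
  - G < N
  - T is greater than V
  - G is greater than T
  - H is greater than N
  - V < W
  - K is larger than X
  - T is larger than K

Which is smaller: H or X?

X

Link the given pairs in sequence: X < K; K < V; V < T; T < G; G < N; N < H.
Chaining these gives X < K < V < T < G < N < H.
So X < H; X is the smaller of the two.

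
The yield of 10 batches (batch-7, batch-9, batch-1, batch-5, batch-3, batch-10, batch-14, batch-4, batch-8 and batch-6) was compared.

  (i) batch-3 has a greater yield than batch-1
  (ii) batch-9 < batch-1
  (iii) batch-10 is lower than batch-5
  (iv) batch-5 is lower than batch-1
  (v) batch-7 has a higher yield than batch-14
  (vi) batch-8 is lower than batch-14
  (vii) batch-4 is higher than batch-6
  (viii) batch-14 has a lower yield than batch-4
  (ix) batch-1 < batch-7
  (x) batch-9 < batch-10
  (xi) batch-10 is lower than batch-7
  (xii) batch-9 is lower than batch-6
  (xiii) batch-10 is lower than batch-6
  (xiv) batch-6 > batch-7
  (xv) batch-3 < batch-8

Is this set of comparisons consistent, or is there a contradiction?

consistent

The single ordering batch-9 < batch-10 < batch-5 < batch-1 < batch-3 < batch-8 < batch-14 < batch-7 < batch-6 < batch-4 satisfies every listed relation, so no contradiction arises.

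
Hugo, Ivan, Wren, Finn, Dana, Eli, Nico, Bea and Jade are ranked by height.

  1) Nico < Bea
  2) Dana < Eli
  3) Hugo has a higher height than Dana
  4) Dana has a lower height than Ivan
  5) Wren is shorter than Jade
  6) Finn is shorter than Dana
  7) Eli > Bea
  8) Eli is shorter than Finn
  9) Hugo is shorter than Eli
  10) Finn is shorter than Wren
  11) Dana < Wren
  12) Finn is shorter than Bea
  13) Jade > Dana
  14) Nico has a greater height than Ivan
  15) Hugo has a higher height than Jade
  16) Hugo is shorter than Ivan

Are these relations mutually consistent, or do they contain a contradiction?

inconsistent

Chaining the given relations yields Finn < Dana < Wren < Jade < Hugo < Ivan < Nico < Bea < Eli, so Finn < Eli. But one relation states Eli < Finn. These cannot both hold.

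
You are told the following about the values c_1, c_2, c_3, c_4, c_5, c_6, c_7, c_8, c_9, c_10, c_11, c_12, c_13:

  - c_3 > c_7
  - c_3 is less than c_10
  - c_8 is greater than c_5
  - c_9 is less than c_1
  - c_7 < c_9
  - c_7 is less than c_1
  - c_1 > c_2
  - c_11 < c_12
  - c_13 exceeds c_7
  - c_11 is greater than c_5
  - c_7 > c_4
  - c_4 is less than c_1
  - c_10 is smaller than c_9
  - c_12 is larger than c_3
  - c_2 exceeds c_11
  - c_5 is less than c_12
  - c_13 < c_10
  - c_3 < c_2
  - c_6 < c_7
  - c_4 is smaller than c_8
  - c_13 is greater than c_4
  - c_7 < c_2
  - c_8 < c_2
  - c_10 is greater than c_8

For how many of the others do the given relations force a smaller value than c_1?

11

The elements the relations force below c_1 are c_6, c_4, c_7, c_5, c_11, c_13, c_3, c_8, c_10, c_2, c_9 — no chain reaches any other.
That is 11.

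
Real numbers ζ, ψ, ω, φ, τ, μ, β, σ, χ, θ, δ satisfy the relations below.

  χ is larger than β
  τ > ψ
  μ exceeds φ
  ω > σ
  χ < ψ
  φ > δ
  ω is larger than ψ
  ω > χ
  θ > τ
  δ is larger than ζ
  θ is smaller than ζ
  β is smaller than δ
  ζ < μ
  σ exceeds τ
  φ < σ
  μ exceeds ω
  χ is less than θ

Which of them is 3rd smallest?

ψ

The consecutive relations fix a unique order: β < χ < ψ < τ < θ < ζ < δ < φ < σ < ω < μ.
Counting 3 from the smallest end gives ψ.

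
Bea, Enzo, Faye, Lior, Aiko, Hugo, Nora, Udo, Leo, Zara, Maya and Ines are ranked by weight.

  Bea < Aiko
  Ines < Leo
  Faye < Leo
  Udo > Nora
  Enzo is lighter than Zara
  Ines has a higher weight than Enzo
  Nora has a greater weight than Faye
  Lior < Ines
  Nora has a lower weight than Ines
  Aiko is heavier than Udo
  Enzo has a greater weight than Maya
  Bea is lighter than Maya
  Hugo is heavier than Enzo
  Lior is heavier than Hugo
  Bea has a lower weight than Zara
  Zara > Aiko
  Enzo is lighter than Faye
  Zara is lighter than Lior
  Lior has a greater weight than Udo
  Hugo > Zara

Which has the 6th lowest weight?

Chaining the given pairs: Bea < Maya < Enzo < Faye < Nora < Udo < Aiko < Zara < Hugo < Lior < Ines < Leo.
Counting 6 from the smallest end gives Udo.

Udo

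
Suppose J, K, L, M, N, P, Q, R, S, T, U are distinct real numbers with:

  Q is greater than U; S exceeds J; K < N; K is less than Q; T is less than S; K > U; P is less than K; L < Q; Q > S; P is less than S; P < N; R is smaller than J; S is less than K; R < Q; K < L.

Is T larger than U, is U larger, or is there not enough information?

undetermined

Following every chain through T: above T we get S, K, L, N, Q.
U is not reached, and no chain runs the other way from U to T.
So the given relations leave the order of T and U undetermined.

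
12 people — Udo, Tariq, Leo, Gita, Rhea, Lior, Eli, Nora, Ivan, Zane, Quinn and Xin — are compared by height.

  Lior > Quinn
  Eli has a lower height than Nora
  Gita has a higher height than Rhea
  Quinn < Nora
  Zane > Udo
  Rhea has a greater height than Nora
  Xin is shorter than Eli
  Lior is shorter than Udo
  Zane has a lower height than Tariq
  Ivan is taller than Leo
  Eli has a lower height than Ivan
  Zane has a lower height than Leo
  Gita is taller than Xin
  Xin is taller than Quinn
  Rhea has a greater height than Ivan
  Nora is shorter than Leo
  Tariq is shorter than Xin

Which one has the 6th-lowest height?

The consecutive relations fix a unique order: Quinn < Lior < Udo < Zane < Tariq < Xin < Eli < Nora < Leo < Ivan < Rhea < Gita.
Counting 6 from the smallest end gives Xin.

Xin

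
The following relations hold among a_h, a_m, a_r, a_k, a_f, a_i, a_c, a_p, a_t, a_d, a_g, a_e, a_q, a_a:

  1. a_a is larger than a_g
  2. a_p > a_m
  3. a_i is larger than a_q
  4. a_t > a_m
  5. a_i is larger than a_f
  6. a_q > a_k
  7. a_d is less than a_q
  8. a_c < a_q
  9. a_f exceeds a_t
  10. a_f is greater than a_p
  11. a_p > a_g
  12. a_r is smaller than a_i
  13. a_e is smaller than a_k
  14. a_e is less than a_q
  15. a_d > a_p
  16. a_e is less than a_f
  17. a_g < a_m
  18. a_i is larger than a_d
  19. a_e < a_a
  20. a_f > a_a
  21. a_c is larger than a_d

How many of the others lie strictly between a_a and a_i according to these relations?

1

The relations place a_a below a_i. An element lies strictly between them when it is forced above a_a and also forced below a_i.
Above a_a: {a_f}. Below a_i: {a_g, a_m, a_e, a_p, a_t, a_d, a_f, a_c, a_k, a_r, a_q}.
Intersection: {a_f} — 1.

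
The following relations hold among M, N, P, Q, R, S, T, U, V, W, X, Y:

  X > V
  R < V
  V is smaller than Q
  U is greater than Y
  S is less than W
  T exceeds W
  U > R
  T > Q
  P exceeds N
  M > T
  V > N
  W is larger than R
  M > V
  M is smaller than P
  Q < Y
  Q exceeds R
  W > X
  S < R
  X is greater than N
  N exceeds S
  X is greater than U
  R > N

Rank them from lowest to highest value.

S < N < R < V < Q < Y < U < X < W < T < M < P

Nothing is placed below S, so it is least; from there S < N; N < R; R < V; V < Q; Q < Y; Y < U; U < X; X < W; W < T; T < M; M < P, each given directly.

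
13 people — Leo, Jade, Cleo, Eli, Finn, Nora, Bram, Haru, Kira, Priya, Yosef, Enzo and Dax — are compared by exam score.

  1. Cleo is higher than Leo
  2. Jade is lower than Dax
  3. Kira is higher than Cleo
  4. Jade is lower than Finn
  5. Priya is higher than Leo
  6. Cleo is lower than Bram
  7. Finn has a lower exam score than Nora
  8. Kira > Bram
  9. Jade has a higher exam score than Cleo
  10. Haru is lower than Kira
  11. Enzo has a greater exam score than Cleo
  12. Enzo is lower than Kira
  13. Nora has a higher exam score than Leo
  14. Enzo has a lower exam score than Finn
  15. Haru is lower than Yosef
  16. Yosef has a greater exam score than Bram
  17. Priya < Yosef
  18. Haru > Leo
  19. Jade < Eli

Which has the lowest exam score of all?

Leo

Priya is not least since Leo < Priya; Haru is not least since Leo < Haru; Cleo is not least since Leo < Cleo; Jade is not least since Cleo < Jade; Bram is not least since Cleo < Bram; Yosef is not least since Priya < Yosef; Enzo is not least since Cleo < Enzo; Kira is not least since Haru < Kira; Finn is not least since Jade < Finn; Dax is not least since Jade < Dax; Nora is not least since Finn < Nora; Eli is not least since Jade < Eli.
Only Leo has nothing below it, so Leo is the lowest exam score.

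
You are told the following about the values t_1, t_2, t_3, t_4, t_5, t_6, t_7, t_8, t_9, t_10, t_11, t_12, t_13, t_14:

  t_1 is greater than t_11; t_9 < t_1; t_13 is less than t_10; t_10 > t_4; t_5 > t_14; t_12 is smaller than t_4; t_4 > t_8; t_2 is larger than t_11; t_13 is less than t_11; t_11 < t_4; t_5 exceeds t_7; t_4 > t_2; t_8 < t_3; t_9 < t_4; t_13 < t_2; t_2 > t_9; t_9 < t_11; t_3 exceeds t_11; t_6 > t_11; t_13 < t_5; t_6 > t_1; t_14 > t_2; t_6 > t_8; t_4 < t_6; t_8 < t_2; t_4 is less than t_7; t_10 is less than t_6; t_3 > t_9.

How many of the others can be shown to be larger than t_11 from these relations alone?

9

From t_11 the given relations immediately reach t_2, t_1, t_4, t_3, t_6.
From those, t_10, t_14, t_7 — 8 in total.
From those, t_5 — 9 in total.
Nothing else is reachable above t_11; 9 in all.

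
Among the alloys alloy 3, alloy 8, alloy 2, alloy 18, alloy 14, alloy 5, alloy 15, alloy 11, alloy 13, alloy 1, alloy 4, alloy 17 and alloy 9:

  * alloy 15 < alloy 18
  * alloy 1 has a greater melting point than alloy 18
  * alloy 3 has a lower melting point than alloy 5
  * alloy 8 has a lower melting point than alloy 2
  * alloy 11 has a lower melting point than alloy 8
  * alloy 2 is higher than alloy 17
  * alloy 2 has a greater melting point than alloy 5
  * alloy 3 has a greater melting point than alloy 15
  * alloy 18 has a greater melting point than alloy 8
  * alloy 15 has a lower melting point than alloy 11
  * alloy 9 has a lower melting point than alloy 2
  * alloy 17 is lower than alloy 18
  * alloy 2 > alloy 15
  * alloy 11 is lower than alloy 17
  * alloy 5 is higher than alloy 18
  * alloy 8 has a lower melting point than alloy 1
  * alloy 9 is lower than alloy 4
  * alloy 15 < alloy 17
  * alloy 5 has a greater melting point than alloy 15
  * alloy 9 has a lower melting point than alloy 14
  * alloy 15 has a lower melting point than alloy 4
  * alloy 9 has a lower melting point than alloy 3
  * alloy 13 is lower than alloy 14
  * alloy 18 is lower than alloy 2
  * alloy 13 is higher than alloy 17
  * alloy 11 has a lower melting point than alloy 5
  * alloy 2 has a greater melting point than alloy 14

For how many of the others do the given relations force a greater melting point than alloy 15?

11

Directly above alloy 15: alloy 11, alloy 17, alloy 18, alloy 4, alloy 3, alloy 5, alloy 2.
One step further: alloy 8, alloy 13, alloy 1 (10 so far).
One step further: alloy 14 (11 so far).
No other element is forced above alloy 15 by the given relations, so the count is 11.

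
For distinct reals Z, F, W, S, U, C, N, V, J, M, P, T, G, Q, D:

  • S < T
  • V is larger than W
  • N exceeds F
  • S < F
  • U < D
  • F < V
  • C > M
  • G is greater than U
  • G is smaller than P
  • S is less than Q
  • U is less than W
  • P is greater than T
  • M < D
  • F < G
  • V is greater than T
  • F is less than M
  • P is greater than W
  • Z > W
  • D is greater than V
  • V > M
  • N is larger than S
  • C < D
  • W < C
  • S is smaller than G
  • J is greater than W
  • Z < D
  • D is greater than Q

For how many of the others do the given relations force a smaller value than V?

6

The elements the relations force below V are S, T, U, F, W, M — no chain reaches any other.
That is 6.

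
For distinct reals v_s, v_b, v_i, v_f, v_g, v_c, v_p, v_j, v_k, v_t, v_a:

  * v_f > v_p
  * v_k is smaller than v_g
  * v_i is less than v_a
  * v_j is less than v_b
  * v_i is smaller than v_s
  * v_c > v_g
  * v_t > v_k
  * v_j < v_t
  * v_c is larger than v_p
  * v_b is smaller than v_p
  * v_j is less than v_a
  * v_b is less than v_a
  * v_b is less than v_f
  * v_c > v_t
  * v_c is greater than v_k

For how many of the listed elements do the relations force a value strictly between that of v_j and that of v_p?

1

Chaining upward from v_j reaches: v_b, v_f, v_t, v_a, v_c.
Chaining downward from v_p reaches: v_b.
Strictly between v_j and v_p are those in both lists: v_b — 1 element.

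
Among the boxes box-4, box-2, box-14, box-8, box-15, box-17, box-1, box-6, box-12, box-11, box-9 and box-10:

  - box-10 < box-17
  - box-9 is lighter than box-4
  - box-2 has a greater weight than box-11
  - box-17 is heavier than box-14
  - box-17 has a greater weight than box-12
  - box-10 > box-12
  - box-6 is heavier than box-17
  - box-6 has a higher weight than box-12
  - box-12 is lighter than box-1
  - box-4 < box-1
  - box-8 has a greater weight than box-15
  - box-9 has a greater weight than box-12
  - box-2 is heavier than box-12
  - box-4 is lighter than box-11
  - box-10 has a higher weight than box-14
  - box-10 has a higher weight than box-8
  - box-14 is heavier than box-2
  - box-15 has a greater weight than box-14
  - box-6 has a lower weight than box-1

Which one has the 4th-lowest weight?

Chaining the given pairs: box-12 < box-9 < box-4 < box-11 < box-2 < box-14 < box-15 < box-8 < box-10 < box-17 < box-6 < box-1.
Counting 4 from the smallest end gives box-11.

box-11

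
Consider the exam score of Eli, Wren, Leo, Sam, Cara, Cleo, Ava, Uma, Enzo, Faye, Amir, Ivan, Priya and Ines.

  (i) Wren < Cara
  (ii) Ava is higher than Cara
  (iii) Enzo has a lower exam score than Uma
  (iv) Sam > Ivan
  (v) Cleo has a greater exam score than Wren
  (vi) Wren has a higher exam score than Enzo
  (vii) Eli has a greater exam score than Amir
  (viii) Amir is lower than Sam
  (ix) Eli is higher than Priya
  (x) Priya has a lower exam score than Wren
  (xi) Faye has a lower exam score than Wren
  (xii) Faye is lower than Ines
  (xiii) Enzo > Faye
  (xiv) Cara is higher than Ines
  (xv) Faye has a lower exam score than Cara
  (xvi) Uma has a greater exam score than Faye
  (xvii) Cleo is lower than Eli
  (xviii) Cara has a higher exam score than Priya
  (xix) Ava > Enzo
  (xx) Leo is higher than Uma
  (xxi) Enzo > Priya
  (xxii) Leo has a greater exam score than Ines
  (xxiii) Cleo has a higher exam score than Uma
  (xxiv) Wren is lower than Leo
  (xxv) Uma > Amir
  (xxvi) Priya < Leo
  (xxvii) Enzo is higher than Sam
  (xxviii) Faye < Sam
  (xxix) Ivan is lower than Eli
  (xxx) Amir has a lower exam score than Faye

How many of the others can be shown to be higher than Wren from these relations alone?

The elements the relations force above Wren are Cara, Leo, Ava, Cleo, Eli — no chain reaches any other.
That is 5.

5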